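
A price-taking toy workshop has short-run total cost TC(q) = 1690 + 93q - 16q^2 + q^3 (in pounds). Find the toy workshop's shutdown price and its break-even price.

Shutdown price = min AVC. AVC = 93 - 16q + q^2, with vertex at q = 8 and minimum £29.
ATC = 1690/q + 93 - 16q + q^2. Setting dATC/dq = −1690/q^2 − 16 + 2q = 0 gives q = 13 (since 2·13^3 − 16·13^2 = 1690).
min ATC = 1690/13 + 93 − 16·13 + 13^2 = £184. That is the break-even price.
Between these two prices the firm operates at a loss; above £184 it earns a profit.

Shutdown price = £29; break-even price = £184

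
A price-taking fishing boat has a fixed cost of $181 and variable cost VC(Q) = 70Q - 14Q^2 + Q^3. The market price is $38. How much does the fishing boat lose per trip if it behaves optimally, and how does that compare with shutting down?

Profit = -$53 at Q = 8

AVC = 70 - 14Q + Q^2 has its minimum $21 at Q = 7; price $38 clears that bar, so the firm operates.
MC = 70 - 28Q + 3Q^2. Setting P = MC and taking the root on the rising branch gives Q* = 8.
TR = 38·8 = 304. TC = 181 + 176 = 357. Profit = 304 − 357 = -$53.
That loss of $53 beats the $181 the firm would lose by shutting down; producing recovers $128 of fixed cost.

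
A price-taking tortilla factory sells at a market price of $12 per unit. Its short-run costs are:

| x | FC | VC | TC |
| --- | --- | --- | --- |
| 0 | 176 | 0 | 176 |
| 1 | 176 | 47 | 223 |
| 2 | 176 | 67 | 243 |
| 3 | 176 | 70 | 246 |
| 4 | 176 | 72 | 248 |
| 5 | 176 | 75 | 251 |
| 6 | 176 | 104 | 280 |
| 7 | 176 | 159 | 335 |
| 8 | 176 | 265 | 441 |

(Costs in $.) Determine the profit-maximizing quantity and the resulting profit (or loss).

Tabulate TR − TC: x=0: -176; x=1: -211; x=2: -219; x=3: -210; x=4: -200; x=5: -191; x=6: -208; x=7: -251; x=8: -345.
Profit is highest at x = 0. Equivalently, the lowest AVC in the table is 75/5 ≈ $15 at x = 5, and P = $12 falls below it — price never covers variable cost, so the firm shuts down and loses only its fixed cost.

x = 0 (shut down); profit = -$176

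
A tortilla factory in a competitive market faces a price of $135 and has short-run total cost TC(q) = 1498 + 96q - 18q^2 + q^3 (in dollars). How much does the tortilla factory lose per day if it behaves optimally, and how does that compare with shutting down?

Profit = -$146 at q = 13

AVC = 96 - 18q + q^2; min AVC = $15 at q = 9. Since P = $135 ≥ min AVC, the firm produces.
MC = 96 - 36q + 3q^2. Setting P = MC and taking the root on the rising branch gives q* = 13.
TR = 135·13 = 1755. TC = 1498 + 403 = 1901. Profit = 1755 − 1901 = -$146.
Shutting down would mean losing the fixed cost of $1498, so operating at a loss of $146 is better by $1352.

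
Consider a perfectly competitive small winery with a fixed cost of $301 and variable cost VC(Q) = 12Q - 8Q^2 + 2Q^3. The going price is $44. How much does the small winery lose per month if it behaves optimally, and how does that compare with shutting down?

Profit = -$173 at Q = 4

AVC = 12 - 8Q + 2Q^2 has its minimum $4 at Q = 2; price $44 clears that bar, so the firm operates.
With MC = 12 - 16Q + 6Q^2, P = MC on the upward-sloping part at Q* = 4.
TR = 44·4 = 176. TC = 301 + 48 = 349. Profit = 176 − 349 = -$173.
By producing, the firm covers all variable cost plus $128 of fixed cost; shutting down would lose the full $301.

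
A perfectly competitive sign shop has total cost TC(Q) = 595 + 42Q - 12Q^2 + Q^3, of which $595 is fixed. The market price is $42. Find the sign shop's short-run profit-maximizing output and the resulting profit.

AVC = 42 - 12Q + Q^2 has its minimum $6 at Q = 6; price $42 clears that bar, so the firm operates.
With MC = 42 - 24Q + 3Q^2, P = MC on the upward-sloping part at Q* = 8.
TR = 42·8 = 336. TC = 595 + 80 = 675. Profit = 336 − 675 = -$339.
By producing, the firm covers all variable cost plus $256 of fixed cost; shutting down would lose the full $595.

Profit = -$339 at Q = 8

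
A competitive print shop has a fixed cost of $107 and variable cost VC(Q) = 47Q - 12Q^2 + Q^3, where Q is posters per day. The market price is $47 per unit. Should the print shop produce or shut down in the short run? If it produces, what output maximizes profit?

Strip out fixed cost: VC = 47Q - 12Q^2 + Q^3. Then AVC = 47 - 12Q + Q^2 and MC = 47 - 24Q + 3Q^2.
The AVC parabola has its vertex at Q = 12/2 = 6, where AVC = 47 - 12·6 + 6^2 = $11.
Because $47 ≥ $11, revenue can cover variable cost; the firm operates.
P = MC gives -24Q + 3Q^2 = 0, with roots 0 and 8. Take the larger (rising MC): Q* = 8.
Check: AVC at Q = 8 is $15 ≤ P, so revenue covers variable cost.
Profit = P·Q − TC = 47·8 − 227 = $149.

Produce at Q = 8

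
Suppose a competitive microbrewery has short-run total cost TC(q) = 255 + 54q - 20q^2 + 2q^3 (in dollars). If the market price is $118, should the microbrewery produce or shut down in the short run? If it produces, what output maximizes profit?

Produce at q = 8

Strip out fixed cost: VC = 54q - 20q^2 + 2q^3. Then AVC = 54 - 20q + 2q^2 and MC = 54 - 40q + 6q^2.
AVC hits its minimum where MC = AVC, at q = 5, giving min AVC = 54 - 20·5 + 2·5^2 = $4.
Because $118 ≥ $4, revenue can cover variable cost; the firm operates.
Set P = MC: 118 = 54 - 40q + 6q^2 → -64 - 40q + 6q^2 = 0. The roots are q = -4/3 and q = 8; the profit-maximizing output is on the rising part of MC, so q* = 8.
Check: AVC at q = 8 is $22 ≤ P, so revenue covers variable cost.
Profit = P·q − TC = 118·8 − 431 = $513.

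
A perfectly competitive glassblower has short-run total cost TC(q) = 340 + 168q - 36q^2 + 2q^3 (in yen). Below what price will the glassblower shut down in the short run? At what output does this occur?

¥6 per unit, at q = 9

Short-run supply begins at min AVC. From VC = 168q - 36q^2 + 2q^3, AVC = 168 - 36q + 2q^2.
dAVC/dq = -36 + 4q = 0 gives q = 9. min AVC = 168 - 36·9 + 2·9^2 = 6.
The firm shuts down for any P below ¥6.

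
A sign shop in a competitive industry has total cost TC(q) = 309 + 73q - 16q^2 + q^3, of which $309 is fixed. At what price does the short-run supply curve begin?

$9 per unit

Short-run supply begins at min AVC. From VC = 73q - 16q^2 + q^3, AVC = 73 - 16q + q^2.
At the minimum of AVC, MC = AVC. MC = 73 - 32q + 3q^2; setting MC = AVC gives 2q^2 - 16q = 0, so q = 8. min AVC = 9.
For P < $9 the firm produces nothing.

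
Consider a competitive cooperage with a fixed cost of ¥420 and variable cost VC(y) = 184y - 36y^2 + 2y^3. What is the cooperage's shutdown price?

¥22 per unit

The shutdown price is the minimum of AVC. VC = 184y - 36y^2 + 2y^3, so AVC = 184 - 36y + 2y^2.
dAVC/dy = -36 + 4y = 0 gives y = 9. min AVC = 184 - 36·9 + 2·9^2 = 22.
For P < ¥22 the firm produces nothing.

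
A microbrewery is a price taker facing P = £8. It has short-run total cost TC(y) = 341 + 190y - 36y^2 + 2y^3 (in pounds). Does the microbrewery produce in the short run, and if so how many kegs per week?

Shut down

From TC, MC = TC'(y) = 190 - 72y + 6y^2 and AVC = VC/y = 190 - 36y + 2y^2.
AVC is minimized where dAVC/dy = -36 + 4y = 0, at y = 9; min AVC = 190 - 36·9 + 2·9^2 = £28.
Since P = £8 < min AVC = £28, price fails to cover variable cost at any output.
Shutting down limits the loss to fixed cost, £341.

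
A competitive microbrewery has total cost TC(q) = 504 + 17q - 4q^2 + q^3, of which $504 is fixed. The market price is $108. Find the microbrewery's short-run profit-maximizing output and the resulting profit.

Profit = -$14 at q = 7

AVC = 17 - 4q + q^2; min AVC = $13 at q = 2. Since P = $108 ≥ min AVC, the firm produces.
MC = 17 - 8q + 3q^2. Setting P = MC and taking the root on the rising branch gives q* = 7.
TR = 108·7 = 756. TC = 504 + 266 = 770. Profit = 756 − 770 = -$14.
By producing, the firm covers all variable cost plus $490 of fixed cost; shutting down would lose the full $504.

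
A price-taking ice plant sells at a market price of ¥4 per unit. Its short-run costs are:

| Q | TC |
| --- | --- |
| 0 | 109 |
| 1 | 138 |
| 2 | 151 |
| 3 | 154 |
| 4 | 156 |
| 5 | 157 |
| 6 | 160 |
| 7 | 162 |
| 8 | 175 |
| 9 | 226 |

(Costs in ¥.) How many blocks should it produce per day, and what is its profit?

Q = 0 (shut down); profit = -¥109

Compute π = P·Q − TC at each output: Q=0: -109; Q=1: -134; Q=2: -143; Q=3: -142; Q=4: -140; Q=5: -137; Q=6: -136; Q=7: -134; Q=8: -143; Q=9: -190.
Profit is highest at Q = 0. Equivalently, the lowest AVC in the table is 53/7 ≈ ¥7.57 at Q = 7, and P = ¥4 falls below it — price never covers variable cost, so the firm shuts down and loses only its fixed cost.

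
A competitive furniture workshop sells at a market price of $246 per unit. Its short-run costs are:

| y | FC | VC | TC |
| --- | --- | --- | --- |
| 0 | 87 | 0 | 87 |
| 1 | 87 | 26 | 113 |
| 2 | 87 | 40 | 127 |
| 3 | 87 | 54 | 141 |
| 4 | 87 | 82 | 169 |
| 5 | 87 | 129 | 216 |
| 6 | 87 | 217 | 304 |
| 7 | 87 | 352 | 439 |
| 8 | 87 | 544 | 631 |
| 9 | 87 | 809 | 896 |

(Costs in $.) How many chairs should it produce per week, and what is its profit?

y = 8; profit = $1337

Profit at each row (π = 246y − TC): y=0: -87; y=1: 133; y=2: 365; y=3: 597; y=4: 815; y=5: 1014; y=6: 1172; y=7: 1283; y=8: 1337; y=9: 1318.
Profit is maximized at y = 8. AVC there is 544/8 = $68 ≤ P, so producing beats shutting down (which would give -$87).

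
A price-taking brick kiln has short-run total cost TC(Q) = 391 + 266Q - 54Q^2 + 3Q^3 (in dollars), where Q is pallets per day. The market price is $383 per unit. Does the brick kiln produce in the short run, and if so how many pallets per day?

Variable cost is VC = 266Q - 54Q^2 + 3Q^3, so AVC = VC/Q = 266 - 54Q + 3Q^2 and MC = dTC/dQ = 266 - 108Q + 9Q^2.
The AVC parabola has its vertex at Q = 54/6 = 9, where AVC = 266 - 54·9 + 3·9^2 = $23.
Since P = $383 ≥ min AVC = $23, price covers variable cost and the firm should produce.
Set P = MC: 383 = 266 - 108Q + 9Q^2 → -117 - 108Q + 9Q^2 = 0. The roots are Q = -1 and Q = 13; the profit-maximizing output is on the rising part of MC, so Q* = 13.
Check: AVC at Q = 13 is $71 ≤ P, so revenue covers variable cost.
Profit = P·Q − TC = 383·13 − 1314 = $3665.

Produce at Q = 13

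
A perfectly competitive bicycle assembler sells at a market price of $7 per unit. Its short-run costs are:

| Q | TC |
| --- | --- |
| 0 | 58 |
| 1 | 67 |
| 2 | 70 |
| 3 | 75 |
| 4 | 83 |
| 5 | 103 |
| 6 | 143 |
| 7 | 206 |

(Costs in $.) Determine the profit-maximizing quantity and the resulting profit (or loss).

Compute π = P·Q − TC at each output: Q=0: -58; Q=1: -60; Q=2: -56; Q=3: -54; Q=4: -55; Q=5: -68; Q=6: -101; Q=7: -157.
Profit is maximized at Q = 3. AVC there is 17/3 = $5.67 ≤ P, so producing beats shutting down (which would give -$58).

Q = 3; profit = -$54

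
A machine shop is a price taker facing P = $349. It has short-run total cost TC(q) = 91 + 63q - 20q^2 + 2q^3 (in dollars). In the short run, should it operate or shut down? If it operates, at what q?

Produce at q = 11

From TC, MC = TC'(q) = 63 - 40q + 6q^2 and AVC = VC/q = 63 - 20q + 2q^2.
The AVC parabola has its vertex at q = 20/4 = 5, where AVC = 63 - 20·5 + 2·5^2 = $13.
Since P = $349 ≥ min AVC = $13, price covers variable cost and the firm should produce.
Set P = MC: 349 = 63 - 40q + 6q^2 → -286 - 40q + 6q^2 = 0. The roots are q = -13/3 and q = 11; the profit-maximizing output is on the rising part of MC, so q* = 11.
Check: AVC at q = 11 is $85 ≤ P, so revenue covers variable cost.
Profit = P·q − TC = 349·11 − 1026 = $2813.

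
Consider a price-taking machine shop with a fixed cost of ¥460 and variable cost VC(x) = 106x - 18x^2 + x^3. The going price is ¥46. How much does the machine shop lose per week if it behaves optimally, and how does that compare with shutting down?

AVC = 106 - 18x + x^2; min AVC = ¥25 at x = 9. Since P = ¥46 ≥ min AVC, the firm produces.
MC = 106 - 36x + 3x^2. Setting P = MC and taking the root on the rising branch gives x* = 10.
TR = 46·10 = 460. TC = 460 + 260 = 720. Profit = 460 − 720 = -¥260.
That loss of ¥260 beats the ¥460 the firm would lose by shutting down; producing recovers ¥200 of fixed cost.

Profit = -¥260 at x = 10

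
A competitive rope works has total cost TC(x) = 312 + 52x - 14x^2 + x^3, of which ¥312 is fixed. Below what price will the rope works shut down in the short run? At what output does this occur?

Short-run supply begins at min AVC. From VC = 52x - 14x^2 + x^3, AVC = 52 - 14x + x^2.
At the minimum of AVC, MC = AVC. MC = 52 - 28x + 3x^2; setting MC = AVC gives 2x^2 - 14x = 0, so x = 7. min AVC = 3.
So the shutdown price is ¥3.

¥3 per unit, at x = 7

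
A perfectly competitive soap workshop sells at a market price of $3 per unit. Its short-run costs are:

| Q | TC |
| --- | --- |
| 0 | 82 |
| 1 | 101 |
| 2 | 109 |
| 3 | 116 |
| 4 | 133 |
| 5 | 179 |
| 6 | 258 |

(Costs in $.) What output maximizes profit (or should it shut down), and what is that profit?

Compute π = P·Q − TC at each output: Q=0: -82; Q=1: -98; Q=2: -103; Q=3: -107; Q=4: -121; Q=5: -164; Q=6: -240.
Profit is highest at Q = 0. Equivalently, the lowest AVC in the table is 34/3 ≈ $11.33 at Q = 3, and P = $3 falls below it — price never covers variable cost, so the firm shuts down and loses only its fixed cost.

Q = 0 (shut down); profit = -$82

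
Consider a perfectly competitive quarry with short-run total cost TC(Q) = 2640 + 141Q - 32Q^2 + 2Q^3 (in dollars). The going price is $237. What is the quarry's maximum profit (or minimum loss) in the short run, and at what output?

AVC = 141 - 32Q + 2Q^2; min AVC = $13 at Q = 8. Since P = $237 ≥ min AVC, the firm produces.
With MC = 141 - 64Q + 6Q^2, P = MC on the upward-sloping part at Q* = 12.
TR = 237·12 = 2844. TC = 2640 + 540 = 3180. Profit = 2844 − 3180 = -$336.
Shutting down would mean losing the fixed cost of $2640, so operating at a loss of $336 is better by $2304.

Profit = -$336 at Q = 12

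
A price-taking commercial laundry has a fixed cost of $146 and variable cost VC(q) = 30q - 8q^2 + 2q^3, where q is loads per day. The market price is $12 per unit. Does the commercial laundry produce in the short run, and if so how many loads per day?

Shut down

Variable cost is VC = 30q - 8q^2 + 2q^3, so AVC = VC/q = 30 - 8q + 2q^2 and MC = dTC/dq = 30 - 16q + 6q^2.
AVC hits its minimum where MC = AVC, at q = 2, giving min AVC = 30 - 8·2 + 2·2^2 = $22.
Since P = $12 < min AVC = $22, price fails to cover variable cost at any output.
The firm minimizes its loss by shutting down and losing only its fixed cost of $146.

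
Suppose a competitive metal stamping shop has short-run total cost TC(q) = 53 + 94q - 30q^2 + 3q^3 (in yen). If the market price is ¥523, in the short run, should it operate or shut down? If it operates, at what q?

From TC, MC = TC'(q) = 94 - 60q + 9q^2 and AVC = VC/q = 94 - 30q + 3q^2.
The AVC parabola has its vertex at q = 30/6 = 5, where AVC = 94 - 30·5 + 3·5^2 = ¥19.
Because ¥523 ≥ ¥19, revenue can cover variable cost; the firm operates.
Solving P = MC: -429 - 60q + 9q^2 = 0 ⇒ q = -13/3 or 11. On the upward-sloping branch, q* = 11.
Check: AVC at q = 11 is ¥127 ≤ P, so revenue covers variable cost.
Profit = P·q − TC = 523·11 − 1450 = ¥4303.

Produce at q = 11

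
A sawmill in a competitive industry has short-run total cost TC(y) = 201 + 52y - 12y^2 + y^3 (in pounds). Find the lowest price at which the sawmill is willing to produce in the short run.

The shutdown price is the minimum of AVC. VC = 52y - 12y^2 + y^3, so AVC = 52 - 12y + y^2.
dAVC/dy = -12 + 2y = 0 gives y = 6. min AVC = 52 - 12·6 + 6^2 = 16.
The firm shuts down for any P below £16.

£16 per unit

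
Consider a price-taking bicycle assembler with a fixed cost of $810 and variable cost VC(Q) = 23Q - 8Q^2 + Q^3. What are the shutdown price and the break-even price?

AVC = 23 - 8Q + Q^2; minimized at Q = 4, giving min AVC = $7. That is the shutdown price.
ATC = 810/Q + 23 - 8Q + Q^2. Setting dATC/dQ = −810/Q^2 − 8 + 2Q = 0 gives Q = 9 (since 2·9^3 − 8·9^2 = 810).
min ATC = 810/9 + 23 − 8·9 + 9^2 = $122. That is the break-even price.
For $7 ≤ P < $122 the firm produces at a loss; below $7 it shuts down.

Shutdown price = $7; break-even price = $122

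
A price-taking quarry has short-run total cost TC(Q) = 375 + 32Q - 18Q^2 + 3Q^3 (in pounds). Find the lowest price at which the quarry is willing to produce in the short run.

£5 per unit

The firm shuts down when price falls below the minimum of average variable cost. AVC = VC/Q = 32 - 18Q + 3Q^2.
dAVC/dQ = -18 + 6Q = 0 gives Q = 3. min AVC = 32 - 18·3 + 3·3^2 = 5.
For P < £5 the firm produces nothing.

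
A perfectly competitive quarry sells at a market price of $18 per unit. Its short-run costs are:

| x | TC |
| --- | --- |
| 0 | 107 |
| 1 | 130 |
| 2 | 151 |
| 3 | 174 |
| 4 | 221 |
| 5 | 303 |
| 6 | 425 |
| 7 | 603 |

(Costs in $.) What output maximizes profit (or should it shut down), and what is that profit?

Compute π = P·x − TC at each output: x=0: -107; x=1: -112; x=2: -115; x=3: -120; x=4: -149; x=5: -213; x=6: -317; x=7: -477.
Profit is highest at x = 0. Equivalently, the lowest AVC in the table is 44/2 ≈ $22 at x = 2, and P = $18 falls below it — price never covers variable cost, so the firm shuts down and loses only its fixed cost.

x = 0 (shut down); profit = -$107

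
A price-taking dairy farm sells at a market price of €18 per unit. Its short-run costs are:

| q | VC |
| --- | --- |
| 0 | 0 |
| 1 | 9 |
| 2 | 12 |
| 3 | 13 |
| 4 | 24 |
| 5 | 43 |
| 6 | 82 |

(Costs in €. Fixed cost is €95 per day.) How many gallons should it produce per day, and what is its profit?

Profit at each row (π = 18q − TC): q=0: -95; q=1: -86; q=2: -71; q=3: -54; q=4: -47; q=5: -48; q=6: -69.
Profit is maximized at q = 4. AVC there is 24/4 = €6 ≤ P, so producing beats shutting down (which would give -€95).

q = 4; profit = -€47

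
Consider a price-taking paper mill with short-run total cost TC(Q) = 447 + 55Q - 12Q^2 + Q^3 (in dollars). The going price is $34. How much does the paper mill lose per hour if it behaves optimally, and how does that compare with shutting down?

Profit = -$349 at Q = 7

AVC = 55 - 12Q + Q^2 has its minimum $19 at Q = 6; price $34 clears that bar, so the firm operates.
MC = 55 - 24Q + 3Q^2. Setting P = MC and taking the root on the rising branch gives Q* = 7.
TR = 34·7 = 238. TC = 447 + 140 = 587. Profit = 238 − 587 = -$349.
Shutting down would mean losing the fixed cost of $447, so operating at a loss of $349 is better by $98.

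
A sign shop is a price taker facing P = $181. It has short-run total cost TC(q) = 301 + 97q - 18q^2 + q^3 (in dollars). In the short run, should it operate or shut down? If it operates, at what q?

Produce at q = 14

Variable cost is VC = 97q - 18q^2 + q^3, so AVC = VC/q = 97 - 18q + q^2 and MC = dTC/dq = 97 - 36q + 3q^2.
AVC is minimized where dAVC/dq = -18 + 2q = 0, at q = 9; min AVC = 97 - 18·9 + 9^2 = $16.
Since P = $181 ≥ min AVC = $16, price covers variable cost and the firm should produce.
Set P = MC: 181 = 97 - 36q + 3q^2 → -84 - 36q + 3q^2 = 0. The roots are q = -2 and q = 14; the profit-maximizing output is on the rising part of MC, so q* = 14.
Check: AVC at q = 14 is $41 ≤ P, so revenue covers variable cost.
Profit = P·q − TC = 181·14 − 875 = $1659.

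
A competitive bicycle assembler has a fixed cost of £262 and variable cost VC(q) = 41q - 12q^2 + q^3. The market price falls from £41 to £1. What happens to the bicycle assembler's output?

AVC = 41 - 12q + q^2, minimized at q = 6 where min AVC = £5. MC = 41 - 24q + 3q^2.
With P = £41 above the shutdown price, P = MC gives q = 8.
At P = £1 < min AVC = £5, price no longer covers variable cost at any output, so the firm shuts down: q = 0.

Output falls from 8 to 0 (the firm shuts down)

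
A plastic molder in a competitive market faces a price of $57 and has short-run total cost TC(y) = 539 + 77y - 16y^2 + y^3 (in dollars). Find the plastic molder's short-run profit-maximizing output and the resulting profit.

Profit = -$139 at y = 10

AVC = 77 - 16y + y^2; min AVC = $13 at y = 8. Since P = $57 ≥ min AVC, the firm produces.
With MC = 77 - 32y + 3y^2, P = MC on the upward-sloping part at y* = 10.
TR = 57·10 = 570. TC = 539 + 170 = 709. Profit = 570 − 709 = -$139.
Shutting down would mean losing the fixed cost of $539, so operating at a loss of $139 is better by $400.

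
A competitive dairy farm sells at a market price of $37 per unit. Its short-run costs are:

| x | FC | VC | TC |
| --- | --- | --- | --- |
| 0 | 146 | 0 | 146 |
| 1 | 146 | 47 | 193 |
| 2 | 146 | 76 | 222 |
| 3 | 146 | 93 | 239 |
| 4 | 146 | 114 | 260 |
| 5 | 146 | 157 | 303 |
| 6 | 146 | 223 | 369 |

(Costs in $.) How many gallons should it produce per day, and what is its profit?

x = 4; profit = -$112

Compute π = P·x − TC at each output: x=0: -146; x=1: -156; x=2: -148; x=3: -128; x=4: -112; x=5: -118; x=6: -147.
Profit is maximized at x = 4. AVC there is 114/4 = $28.50 ≤ P, so producing beats shutting down (which would give -$146).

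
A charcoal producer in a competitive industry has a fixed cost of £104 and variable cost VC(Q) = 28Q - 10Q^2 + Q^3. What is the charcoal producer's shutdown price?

£3 per unit

The firm shuts down when price falls below the minimum of average variable cost. AVC = VC/Q = 28 - 10Q + Q^2.
dAVC/dQ = -10 + 2Q = 0 gives Q = 5. min AVC = 28 - 10·5 + 5^2 = 3.
So the shutdown price is £3.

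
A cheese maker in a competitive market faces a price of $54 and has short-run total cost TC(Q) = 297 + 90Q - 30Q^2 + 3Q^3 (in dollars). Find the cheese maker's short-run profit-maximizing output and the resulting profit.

Profit = -$81 at Q = 6

AVC = 90 - 30Q + 3Q^2 has its minimum $15 at Q = 5; price $54 clears that bar, so the firm operates.
MC = 90 - 60Q + 9Q^2. Setting P = MC and taking the root on the rising branch gives Q* = 6.
TR = 54·6 = 324. TC = 297 + 108 = 405. Profit = 324 − 405 = -$81.
That loss of $81 beats the $297 the firm would lose by shutting down; producing recovers $216 of fixed cost.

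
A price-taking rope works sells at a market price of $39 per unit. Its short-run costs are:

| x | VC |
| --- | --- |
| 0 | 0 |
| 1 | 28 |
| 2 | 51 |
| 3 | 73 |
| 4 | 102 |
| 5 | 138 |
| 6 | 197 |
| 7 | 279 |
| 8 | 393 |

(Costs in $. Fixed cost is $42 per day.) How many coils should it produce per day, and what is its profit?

x = 5; profit = $15

Compute π = P·x − TC at each output: x=0: -42; x=1: -31; x=2: -15; x=3: 2; x=4: 12; x=5: 15; x=6: -5; x=7: -48; x=8: -123.
Profit is maximized at x = 5. AVC there is 138/5 = $27.60 ≤ P, so producing beats shutting down (which would give -$42).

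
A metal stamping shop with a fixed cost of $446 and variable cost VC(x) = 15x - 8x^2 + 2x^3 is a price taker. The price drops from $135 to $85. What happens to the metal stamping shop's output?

AVC = 15 - 8x + 2x^2, minimized at x = 2 where min AVC = $7. MC = 15 - 16x + 6x^2.
At P = $135 ≥ min AVC, set P = MC on the rising branch: x = 6.
At P = $85 ≥ min AVC, set P = MC: x = 5. The firm stays open but cuts output.

Output falls from 6 to 5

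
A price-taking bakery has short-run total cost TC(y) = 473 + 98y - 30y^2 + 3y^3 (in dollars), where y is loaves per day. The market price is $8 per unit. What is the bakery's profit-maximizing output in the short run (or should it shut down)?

Strip out fixed cost: VC = 98y - 30y^2 + 3y^3. Then AVC = 98 - 30y + 3y^2 and MC = 98 - 60y + 9y^2.
The AVC parabola has its vertex at y = 30/6 = 5, where AVC = 98 - 30·5 + 3·5^2 = $23.
P = $8 lies below min AVC = $23; no output level covers variable cost.
Shutting down limits the loss to fixed cost, $473.

Shut down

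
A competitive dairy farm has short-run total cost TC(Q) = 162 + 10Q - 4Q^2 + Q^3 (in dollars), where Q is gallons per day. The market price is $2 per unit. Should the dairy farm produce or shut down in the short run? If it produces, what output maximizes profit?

Variable cost is VC = 10Q - 4Q^2 + Q^3, so AVC = VC/Q = 10 - 4Q + Q^2 and MC = dTC/dQ = 10 - 8Q + 3Q^2.
The AVC parabola has its vertex at Q = 4/2 = 2, where AVC = 10 - 4·2 + 2^2 = $6.
Since P = $2 < min AVC = $6, price fails to cover variable cost at any output.
Shutting down limits the loss to fixed cost, $162.

Shut down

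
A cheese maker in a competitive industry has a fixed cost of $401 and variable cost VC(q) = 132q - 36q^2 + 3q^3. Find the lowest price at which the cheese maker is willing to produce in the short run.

The shutdown price is the minimum of AVC. VC = 132q - 36q^2 + 3q^3, so AVC = 132 - 36q + 3q^2.
At the minimum of AVC, MC = AVC. MC = 132 - 72q + 9q^2; setting MC = AVC gives 6q^2 - 36q = 0, so q = 6. min AVC = 24.
For P < $24 the firm produces nothing.

$24 per unit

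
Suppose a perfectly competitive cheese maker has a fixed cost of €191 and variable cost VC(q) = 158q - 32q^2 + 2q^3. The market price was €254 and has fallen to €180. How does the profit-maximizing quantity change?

AVC = 158 - 32q + 2q^2, minimized at q = 8 where min AVC = €30. MC = 158 - 64q + 6q^2.
With P = €254 above the shutdown price, P = MC gives q = 12.
At P = €180 ≥ min AVC, set P = MC: q = 11. The firm stays open but cuts output.

Output falls from 12 to 11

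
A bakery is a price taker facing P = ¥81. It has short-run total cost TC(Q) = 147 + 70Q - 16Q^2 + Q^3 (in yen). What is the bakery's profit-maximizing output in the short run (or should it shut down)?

Strip out fixed cost: VC = 70Q - 16Q^2 + Q^3. Then AVC = 70 - 16Q + Q^2 and MC = 70 - 32Q + 3Q^2.
The AVC parabola has its vertex at Q = 16/2 = 8, where AVC = 70 - 16·8 + 8^2 = ¥6.
Since P = ¥81 ≥ min AVC = ¥6, price covers variable cost and the firm should produce.
P = MC gives -11 - 32Q + 3Q^2 = 0, with roots -1/3 and 11. Take the larger (rising MC): Q* = 11.
Check: AVC at Q = 11 is ¥15 ≤ P, so revenue covers variable cost.
Profit = P·Q − TC = 81·11 − 312 = ¥579.

Produce at Q = 11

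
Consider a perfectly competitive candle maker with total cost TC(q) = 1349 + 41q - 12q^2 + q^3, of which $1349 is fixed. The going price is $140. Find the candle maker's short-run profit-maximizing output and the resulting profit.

Profit = -$139 at q = 11

AVC = 41 - 12q + q^2 has its minimum $5 at q = 6; price $140 clears that bar, so the firm operates.
With MC = 41 - 24q + 3q^2, P = MC on the upward-sloping part at q* = 11.
TR = 140·11 = 1540. TC = 1349 + 330 = 1679. Profit = 1540 − 1679 = -$139.
That loss of $139 beats the $1349 the firm would lose by shutting down; producing recovers $1210 of fixed cost.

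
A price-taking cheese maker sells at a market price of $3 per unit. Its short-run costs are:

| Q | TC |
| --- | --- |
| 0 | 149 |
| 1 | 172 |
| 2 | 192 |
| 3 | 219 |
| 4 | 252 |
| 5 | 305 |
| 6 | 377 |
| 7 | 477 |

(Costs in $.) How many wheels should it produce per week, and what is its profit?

Compute π = P·Q − TC at each output: Q=0: -149; Q=1: -169; Q=2: -186; Q=3: -210; Q=4: -240; Q=5: -290; Q=6: -359; Q=7: -456.
Profit is highest at Q = 0. Equivalently, the lowest AVC in the table is 43/2 ≈ $21.50 at Q = 2, and P = $3 falls below it — price never covers variable cost, so the firm shuts down and loses only its fixed cost.

Q = 0 (shut down); profit = -$149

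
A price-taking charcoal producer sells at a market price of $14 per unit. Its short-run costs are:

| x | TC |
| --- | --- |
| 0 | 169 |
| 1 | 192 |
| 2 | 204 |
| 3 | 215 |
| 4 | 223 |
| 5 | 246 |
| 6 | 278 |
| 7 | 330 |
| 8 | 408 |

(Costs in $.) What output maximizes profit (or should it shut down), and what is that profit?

x = 4; profit = -$167

Profit at each row (π = 14x − TC): x=0: -169; x=1: -178; x=2: -176; x=3: -173; x=4: -167; x=5: -176; x=6: -194; x=7: -232; x=8: -296.
Profit is maximized at x = 4. AVC there is 54/4 = $13.50 ≤ P, so producing beats shutting down (which would give -$169).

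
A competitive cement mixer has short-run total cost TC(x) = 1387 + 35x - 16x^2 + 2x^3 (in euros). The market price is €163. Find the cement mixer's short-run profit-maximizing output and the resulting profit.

Profit = -€363 at x = 8

AVC = 35 - 16x + 2x^2 has its minimum €3 at x = 4; price €163 clears that bar, so the firm operates.
MC = 35 - 32x + 6x^2. Setting P = MC and taking the root on the rising branch gives x* = 8.
TR = 163·8 = 1304. TC = 1387 + 280 = 1667. Profit = 1304 − 1667 = -€363.
Shutting down would mean losing the fixed cost of €1387, so operating at a loss of €363 is better by €1024.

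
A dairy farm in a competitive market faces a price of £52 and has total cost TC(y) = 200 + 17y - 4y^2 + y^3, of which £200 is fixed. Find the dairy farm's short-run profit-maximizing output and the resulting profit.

Profit = -£50 at y = 5

AVC = 17 - 4y + y^2; min AVC = £13 at y = 2. Since P = £52 ≥ min AVC, the firm produces.
With MC = 17 - 8y + 3y^2, P = MC on the upward-sloping part at y* = 5.
TR = 52·5 = 260. TC = 200 + 110 = 310. Profit = 260 − 310 = -£50.
Shutting down would mean losing the fixed cost of £200, so operating at a loss of £50 is better by £150.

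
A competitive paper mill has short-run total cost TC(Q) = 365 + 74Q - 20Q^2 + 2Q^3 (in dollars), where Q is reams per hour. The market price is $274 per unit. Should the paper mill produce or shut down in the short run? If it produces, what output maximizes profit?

Produce at Q = 10

Strip out fixed cost: VC = 74Q - 20Q^2 + 2Q^3. Then AVC = 74 - 20Q + 2Q^2 and MC = 74 - 40Q + 6Q^2.
AVC hits its minimum where MC = AVC, at Q = 5, giving min AVC = 74 - 20·5 + 2·5^2 = $24.
P = $274 exceeds min AVC = $24, so the firm stays open.
Set P = MC: 274 = 74 - 40Q + 6Q^2 → -200 - 40Q + 6Q^2 = 0. The roots are Q = -10/3 and Q = 10; the profit-maximizing output is on the rising part of MC, so Q* = 10.
Check: AVC at Q = 10 is $74 ≤ P, so revenue covers variable cost.
Profit = P·Q − TC = 274·10 − 1105 = $1635.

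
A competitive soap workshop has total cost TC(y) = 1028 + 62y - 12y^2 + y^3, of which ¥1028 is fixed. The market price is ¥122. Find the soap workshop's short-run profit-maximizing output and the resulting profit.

Profit = -¥228 at y = 10

AVC = 62 - 12y + y^2; min AVC = ¥26 at y = 6. Since P = ¥122 ≥ min AVC, the firm produces.
MC = 62 - 24y + 3y^2. Setting P = MC and taking the root on the rising branch gives y* = 10.
TR = 122·10 = 1220. TC = 1028 + 420 = 1448. Profit = 1220 − 1448 = -¥228.
That loss of ¥228 beats the ¥1028 the firm would lose by shutting down; producing recovers ¥800 of fixed cost.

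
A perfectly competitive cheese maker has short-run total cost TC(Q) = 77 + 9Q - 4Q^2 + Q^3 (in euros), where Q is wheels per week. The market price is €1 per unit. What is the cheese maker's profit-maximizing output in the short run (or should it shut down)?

Variable cost is VC = 9Q - 4Q^2 + Q^3, so AVC = VC/Q = 9 - 4Q + Q^2 and MC = dTC/dQ = 9 - 8Q + 3Q^2.
The AVC parabola has its vertex at Q = 4/2 = 2, where AVC = 9 - 4·2 + 2^2 = €5.
P = €1 lies below min AVC = €5; no output level covers variable cost.
Shutting down limits the loss to fixed cost, €77.

Shut down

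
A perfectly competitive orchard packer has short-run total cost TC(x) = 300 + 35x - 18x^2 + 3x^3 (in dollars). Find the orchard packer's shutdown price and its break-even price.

AVC = 35 - 18x + 3x^2; minimized at x = 3, giving min AVC = $8. That is the shutdown price.
ATC = 300/x + 35 - 18x + 3x^2. Setting dATC/dx = −300/x^2 − 18 + 6x = 0 gives x = 5 (since 6·5^3 − 18·5^2 = 300).
min ATC = 300/5 + 35 − 18·5 + 3·5^2 = $80. That is the break-even price.
Between these two prices the firm operates at a loss; above $80 it earns a profit.

Shutdown price = $8; break-even price = $80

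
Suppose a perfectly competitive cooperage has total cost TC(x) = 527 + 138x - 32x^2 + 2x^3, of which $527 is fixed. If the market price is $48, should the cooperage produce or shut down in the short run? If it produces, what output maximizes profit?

Produce at x = 9

Variable cost is VC = 138x - 32x^2 + 2x^3, so AVC = VC/x = 138 - 32x + 2x^2 and MC = dTC/dx = 138 - 64x + 6x^2.
AVC hits its minimum where MC = AVC, at x = 8, giving min AVC = 138 - 32·8 + 2·8^2 = $10.
Because $48 ≥ $10, revenue can cover variable cost; the firm operates.
Solving P = MC: 90 - 64x + 6x^2 = 0 ⇒ x = 5/3 or 9. On the upward-sloping branch, x* = 9.
Check: AVC at x = 9 is $12 ≤ P, so revenue covers variable cost.
Profit = P·x − TC = 48·9 − 635 = -$203, a loss, but smaller than the $527 fixed cost the firm would lose by shutting down.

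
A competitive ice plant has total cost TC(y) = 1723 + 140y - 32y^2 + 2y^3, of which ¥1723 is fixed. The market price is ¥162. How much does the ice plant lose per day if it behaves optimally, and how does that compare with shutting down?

Profit = -¥271 at y = 11

AVC = 140 - 32y + 2y^2 has its minimum ¥12 at y = 8; price ¥162 clears that bar, so the firm operates.
With MC = 140 - 64y + 6y^2, P = MC on the upward-sloping part at y* = 11.
TR = 162·11 = 1782. TC = 1723 + 330 = 2053. Profit = 1782 − 2053 = -¥271.
Shutting down would mean losing the fixed cost of ¥1723, so operating at a loss of ¥271 is better by ¥1452.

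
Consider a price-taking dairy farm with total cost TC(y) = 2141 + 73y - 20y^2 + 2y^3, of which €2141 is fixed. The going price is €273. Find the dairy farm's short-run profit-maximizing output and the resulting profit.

AVC = 73 - 20y + 2y^2; min AVC = €23 at y = 5. Since P = €273 ≥ min AVC, the firm produces.
MC = 73 - 40y + 6y^2. Setting P = MC and taking the root on the rising branch gives y* = 10.
TR = 273·10 = 2730. TC = 2141 + 730 = 2871. Profit = 2730 − 2871 = -€141.
That loss of €141 beats the €2141 the firm would lose by shutting down; producing recovers €2000 of fixed cost.

Profit = -€141 at y = 10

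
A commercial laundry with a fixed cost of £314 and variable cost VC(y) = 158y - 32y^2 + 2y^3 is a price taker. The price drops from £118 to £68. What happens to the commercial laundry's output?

Output falls from 10 to 9

AVC = 158 - 32y + 2y^2, minimized at y = 8 where min AVC = £30. MC = 158 - 64y + 6y^2.
With P = £118 above the shutdown price, P = MC gives y = 10.
At P = £68 ≥ min AVC, set P = MC: y = 9. The firm stays open but cuts output.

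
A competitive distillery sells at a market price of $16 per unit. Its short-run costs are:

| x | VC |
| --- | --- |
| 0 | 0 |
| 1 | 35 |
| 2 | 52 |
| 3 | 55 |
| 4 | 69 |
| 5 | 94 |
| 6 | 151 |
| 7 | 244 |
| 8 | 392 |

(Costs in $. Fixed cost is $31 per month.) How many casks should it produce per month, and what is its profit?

Profit at each row (π = 16x − TC): x=0: -31; x=1: -50; x=2: -51; x=3: -38; x=4: -36; x=5: -45; x=6: -86; x=7: -163; x=8: -295.
Profit is highest at x = 0. Equivalently, the lowest AVC in the table is 69/4 ≈ $17.25 at x = 4, and P = $16 falls below it — price never covers variable cost, so the firm shuts down and loses only its fixed cost.

x = 0 (shut down); profit = -$31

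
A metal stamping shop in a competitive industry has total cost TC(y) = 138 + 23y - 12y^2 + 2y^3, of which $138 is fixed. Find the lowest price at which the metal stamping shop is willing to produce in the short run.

$5 per unit

The shutdown price is the minimum of AVC. VC = 23y - 12y^2 + 2y^3, so AVC = 23 - 12y + 2y^2.
At the minimum of AVC, MC = AVC. MC = 23 - 24y + 6y^2; setting MC = AVC gives 4y^2 - 12y = 0, so y = 3. min AVC = 5.
The firm shuts down for any P below $5.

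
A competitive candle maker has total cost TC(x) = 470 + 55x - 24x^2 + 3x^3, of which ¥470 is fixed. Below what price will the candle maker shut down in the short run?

The shutdown price is the minimum of AVC. VC = 55x - 24x^2 + 3x^3, so AVC = 55 - 24x + 3x^2.
At the minimum of AVC, MC = AVC. MC = 55 - 48x + 9x^2; setting MC = AVC gives 6x^2 - 24x = 0, so x = 4. min AVC = 7.
For P < ¥7 the firm produces nothing.

¥7 per unit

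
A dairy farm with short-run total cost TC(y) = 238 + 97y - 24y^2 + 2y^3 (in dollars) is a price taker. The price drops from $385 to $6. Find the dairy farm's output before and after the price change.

MC = 97 - 48y + 6y^2; the shutdown threshold is min AVC = $25 (at y = 6).
At P = $385 ≥ min AVC, set P = MC on the rising branch: y = 12.
At P = $6 < min AVC = $25, price no longer covers variable cost at any output, so the firm shuts down: y = 0.

Output falls from 12 to 0 (the firm shuts down)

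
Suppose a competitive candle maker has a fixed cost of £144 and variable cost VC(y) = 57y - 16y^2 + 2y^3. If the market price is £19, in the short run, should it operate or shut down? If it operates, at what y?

Shut down

Variable cost is VC = 57y - 16y^2 + 2y^3, so AVC = VC/y = 57 - 16y + 2y^2 and MC = dTC/dy = 57 - 32y + 6y^2.
AVC hits its minimum where MC = AVC, at y = 4, giving min AVC = 57 - 16·4 + 2·4^2 = £25.
Since P = £19 < min AVC = £25, price fails to cover variable cost at any output.
Shutting down limits the loss to fixed cost, £144.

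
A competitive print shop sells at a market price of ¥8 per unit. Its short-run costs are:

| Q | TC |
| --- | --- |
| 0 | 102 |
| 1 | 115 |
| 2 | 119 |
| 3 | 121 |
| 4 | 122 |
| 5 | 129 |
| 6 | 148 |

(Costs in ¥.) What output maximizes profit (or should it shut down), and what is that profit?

Tabulate TR − TC: Q=0: -102; Q=1: -107; Q=2: -103; Q=3: -97; Q=4: -90; Q=5: -89; Q=6: -100.
Profit is maximized at Q = 5. AVC there is 27/5 = ¥5.40 ≤ P, so producing beats shutting down (which would give -¥102).

Q = 5; profit = -¥89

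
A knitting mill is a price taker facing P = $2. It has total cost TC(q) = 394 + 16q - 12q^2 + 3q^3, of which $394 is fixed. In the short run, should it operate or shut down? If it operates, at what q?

Shut down

Variable cost is VC = 16q - 12q^2 + 3q^3, so AVC = VC/q = 16 - 12q + 3q^2 and MC = dTC/dq = 16 - 24q + 9q^2.
AVC is minimized where dAVC/dq = -12 + 6q = 0, at q = 2; min AVC = 16 - 12·2 + 3·2^2 = $4.
Since P = $2 < min AVC = $4, price fails to cover variable cost at any output.
Best response: produce nothing and absorb the $394 fixed cost.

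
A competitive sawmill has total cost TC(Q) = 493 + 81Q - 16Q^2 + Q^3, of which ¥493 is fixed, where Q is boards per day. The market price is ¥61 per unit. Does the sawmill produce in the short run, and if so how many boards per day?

Strip out fixed cost: VC = 81Q - 16Q^2 + Q^3. Then AVC = 81 - 16Q + Q^2 and MC = 81 - 32Q + 3Q^2.
The AVC parabola has its vertex at Q = 16/2 = 8, where AVC = 81 - 16·8 + 8^2 = ¥17.
Because ¥61 ≥ ¥17, revenue can cover variable cost; the firm operates.
Set P = MC: 61 = 81 - 32Q + 3Q^2 → 20 - 32Q + 3Q^2 = 0. The roots are Q = 2/3 and Q = 10; the profit-maximizing output is on the rising part of MC, so Q* = 10.
Check: AVC at Q = 10 is ¥21 ≤ P, so revenue covers variable cost.
Profit = P·Q − TC = 61·10 − 703 = -¥93, a loss, but smaller than the ¥493 fixed cost the firm would lose by shutting down.

Produce at Q = 10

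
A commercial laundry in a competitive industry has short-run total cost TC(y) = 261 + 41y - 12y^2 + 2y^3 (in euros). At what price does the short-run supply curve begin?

€23 per unit

Short-run supply begins at min AVC. From VC = 41y - 12y^2 + 2y^3, AVC = 41 - 12y + 2y^2.
dAVC/dy = -12 + 4y = 0 gives y = 3. min AVC = 41 - 12·3 + 2·3^2 = 23.
The firm shuts down for any P below €23.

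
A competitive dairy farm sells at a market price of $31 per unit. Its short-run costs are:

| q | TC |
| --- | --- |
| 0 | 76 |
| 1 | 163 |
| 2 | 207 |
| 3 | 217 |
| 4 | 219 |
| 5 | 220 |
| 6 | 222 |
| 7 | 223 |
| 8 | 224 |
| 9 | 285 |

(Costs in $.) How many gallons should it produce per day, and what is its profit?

q = 8; profit = $24

Tabulate TR − TC: q=0: -76; q=1: -132; q=2: -145; q=3: -124; q=4: -95; q=5: -65; q=6: -36; q=7: -6; q=8: 24; q=9: -6.
Profit is maximized at q = 8. AVC there is 148/8 = $18.50 ≤ P, so producing beats shutting down (which would give -$76).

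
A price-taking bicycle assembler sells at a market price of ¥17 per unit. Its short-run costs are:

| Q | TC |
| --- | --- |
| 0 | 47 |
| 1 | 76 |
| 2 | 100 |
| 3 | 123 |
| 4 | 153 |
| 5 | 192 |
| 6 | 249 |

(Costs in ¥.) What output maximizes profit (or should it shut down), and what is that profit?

Compute π = P·Q − TC at each output: Q=0: -47; Q=1: -59; Q=2: -66; Q=3: -72; Q=4: -85; Q=5: -107; Q=6: -147.
Profit is highest at Q = 0. Equivalently, the lowest AVC in the table is 76/3 ≈ ¥25.33 at Q = 3, and P = ¥17 falls below it — price never covers variable cost, so the firm shuts down and loses only its fixed cost.

Q = 0 (shut down); profit = -¥47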